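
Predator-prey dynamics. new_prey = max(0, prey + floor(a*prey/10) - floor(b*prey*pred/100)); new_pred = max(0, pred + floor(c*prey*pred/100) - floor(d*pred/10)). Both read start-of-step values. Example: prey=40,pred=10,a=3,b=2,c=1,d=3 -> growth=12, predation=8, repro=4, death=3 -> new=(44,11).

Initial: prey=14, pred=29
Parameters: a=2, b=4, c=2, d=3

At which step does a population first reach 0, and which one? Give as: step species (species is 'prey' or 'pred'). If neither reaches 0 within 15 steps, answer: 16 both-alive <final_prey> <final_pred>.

Step 1: prey: 14+2-16=0; pred: 29+8-8=29
First extinction: prey at step 1

Answer: 1 prey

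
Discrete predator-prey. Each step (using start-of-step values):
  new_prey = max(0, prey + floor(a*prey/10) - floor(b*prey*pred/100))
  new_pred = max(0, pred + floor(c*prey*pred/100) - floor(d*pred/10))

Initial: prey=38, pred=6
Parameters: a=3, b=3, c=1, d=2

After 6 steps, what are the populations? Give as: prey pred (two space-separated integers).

Step 1: prey: 38+11-6=43; pred: 6+2-1=7
Step 2: prey: 43+12-9=46; pred: 7+3-1=9
Step 3: prey: 46+13-12=47; pred: 9+4-1=12
Step 4: prey: 47+14-16=45; pred: 12+5-2=15
Step 5: prey: 45+13-20=38; pred: 15+6-3=18
Step 6: prey: 38+11-20=29; pred: 18+6-3=21

Answer: 29 21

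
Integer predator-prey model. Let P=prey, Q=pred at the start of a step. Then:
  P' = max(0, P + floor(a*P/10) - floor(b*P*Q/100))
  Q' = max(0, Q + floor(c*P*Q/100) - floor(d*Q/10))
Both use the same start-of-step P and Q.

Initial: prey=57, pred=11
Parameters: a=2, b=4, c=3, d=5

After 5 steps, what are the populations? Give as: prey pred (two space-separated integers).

Answer: 0 9

Derivation:
Step 1: prey: 57+11-25=43; pred: 11+18-5=24
Step 2: prey: 43+8-41=10; pred: 24+30-12=42
Step 3: prey: 10+2-16=0; pred: 42+12-21=33
Step 4: prey: 0+0-0=0; pred: 33+0-16=17
Step 5: prey: 0+0-0=0; pred: 17+0-8=9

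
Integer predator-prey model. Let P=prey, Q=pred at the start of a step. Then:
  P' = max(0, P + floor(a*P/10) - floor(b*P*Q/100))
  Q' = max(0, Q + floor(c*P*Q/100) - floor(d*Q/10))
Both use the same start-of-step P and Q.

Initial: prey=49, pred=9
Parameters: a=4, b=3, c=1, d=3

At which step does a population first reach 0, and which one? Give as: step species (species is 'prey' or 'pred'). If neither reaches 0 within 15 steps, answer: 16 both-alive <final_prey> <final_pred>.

Step 1: prey: 49+19-13=55; pred: 9+4-2=11
Step 2: prey: 55+22-18=59; pred: 11+6-3=14
Step 3: prey: 59+23-24=58; pred: 14+8-4=18
Step 4: prey: 58+23-31=50; pred: 18+10-5=23
Step 5: prey: 50+20-34=36; pred: 23+11-6=28
Step 6: prey: 36+14-30=20; pred: 28+10-8=30
Step 7: prey: 20+8-18=10; pred: 30+6-9=27
Step 8: prey: 10+4-8=6; pred: 27+2-8=21
Step 9: prey: 6+2-3=5; pred: 21+1-6=16
Step 10: prey: 5+2-2=5; pred: 16+0-4=12
Step 11: prey: 5+2-1=6; pred: 12+0-3=9
Step 12: prey: 6+2-1=7; pred: 9+0-2=7
Step 13: prey: 7+2-1=8; pred: 7+0-2=5
Step 14: prey: 8+3-1=10; pred: 5+0-1=4
Step 15: prey: 10+4-1=13; pred: 4+0-1=3
No extinction within 15 steps

Answer: 16 both-alive 13 3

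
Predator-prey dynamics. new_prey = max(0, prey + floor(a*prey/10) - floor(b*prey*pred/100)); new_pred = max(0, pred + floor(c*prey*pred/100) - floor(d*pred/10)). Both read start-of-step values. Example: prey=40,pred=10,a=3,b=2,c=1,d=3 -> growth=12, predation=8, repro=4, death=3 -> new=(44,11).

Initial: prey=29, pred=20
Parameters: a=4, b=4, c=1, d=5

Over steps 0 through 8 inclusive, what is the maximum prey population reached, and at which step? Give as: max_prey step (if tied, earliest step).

Answer: 49 8

Derivation:
Step 1: prey: 29+11-23=17; pred: 20+5-10=15
Step 2: prey: 17+6-10=13; pred: 15+2-7=10
Step 3: prey: 13+5-5=13; pred: 10+1-5=6
Step 4: prey: 13+5-3=15; pred: 6+0-3=3
Step 5: prey: 15+6-1=20; pred: 3+0-1=2
Step 6: prey: 20+8-1=27; pred: 2+0-1=1
Step 7: prey: 27+10-1=36; pred: 1+0-0=1
Step 8: prey: 36+14-1=49; pred: 1+0-0=1
Max prey = 49 at step 8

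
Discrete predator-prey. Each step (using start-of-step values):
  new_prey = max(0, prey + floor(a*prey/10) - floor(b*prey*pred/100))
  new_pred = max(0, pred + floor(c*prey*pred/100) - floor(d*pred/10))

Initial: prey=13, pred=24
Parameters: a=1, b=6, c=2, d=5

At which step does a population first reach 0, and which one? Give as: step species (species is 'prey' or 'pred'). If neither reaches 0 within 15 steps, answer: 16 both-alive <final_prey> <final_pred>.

Answer: 1 prey

Derivation:
Step 1: prey: 13+1-18=0; pred: 24+6-12=18
First extinction: prey at step 1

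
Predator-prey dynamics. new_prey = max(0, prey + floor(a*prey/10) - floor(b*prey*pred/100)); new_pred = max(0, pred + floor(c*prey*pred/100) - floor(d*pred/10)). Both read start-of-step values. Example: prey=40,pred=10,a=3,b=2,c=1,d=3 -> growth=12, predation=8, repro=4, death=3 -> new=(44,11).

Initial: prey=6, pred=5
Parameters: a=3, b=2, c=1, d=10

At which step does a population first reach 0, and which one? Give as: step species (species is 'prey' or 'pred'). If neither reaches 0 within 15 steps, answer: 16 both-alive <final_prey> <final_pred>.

Answer: 1 pred

Derivation:
Step 1: prey: 6+1-0=7; pred: 5+0-5=0
First extinction: pred at step 1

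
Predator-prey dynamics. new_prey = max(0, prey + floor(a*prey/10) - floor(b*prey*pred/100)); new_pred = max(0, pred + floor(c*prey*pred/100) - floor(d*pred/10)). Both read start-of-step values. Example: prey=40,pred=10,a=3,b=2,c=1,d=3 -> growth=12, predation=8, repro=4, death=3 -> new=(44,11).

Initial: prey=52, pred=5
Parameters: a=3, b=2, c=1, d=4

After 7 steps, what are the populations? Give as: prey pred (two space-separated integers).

Step 1: prey: 52+15-5=62; pred: 5+2-2=5
Step 2: prey: 62+18-6=74; pred: 5+3-2=6
Step 3: prey: 74+22-8=88; pred: 6+4-2=8
Step 4: prey: 88+26-14=100; pred: 8+7-3=12
Step 5: prey: 100+30-24=106; pred: 12+12-4=20
Step 6: prey: 106+31-42=95; pred: 20+21-8=33
Step 7: prey: 95+28-62=61; pred: 33+31-13=51

Answer: 61 51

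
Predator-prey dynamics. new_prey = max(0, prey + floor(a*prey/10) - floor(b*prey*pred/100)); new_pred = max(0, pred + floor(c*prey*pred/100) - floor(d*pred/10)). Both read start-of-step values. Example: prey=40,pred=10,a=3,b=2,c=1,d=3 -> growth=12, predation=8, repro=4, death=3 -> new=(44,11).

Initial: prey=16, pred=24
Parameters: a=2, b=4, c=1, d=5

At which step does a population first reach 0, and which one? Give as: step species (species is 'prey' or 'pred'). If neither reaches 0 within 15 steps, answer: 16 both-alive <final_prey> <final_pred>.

Answer: 16 both-alive 2 1

Derivation:
Step 1: prey: 16+3-15=4; pred: 24+3-12=15
Step 2: prey: 4+0-2=2; pred: 15+0-7=8
Step 3: prey: 2+0-0=2; pred: 8+0-4=4
Step 4: prey: 2+0-0=2; pred: 4+0-2=2
Step 5: prey: 2+0-0=2; pred: 2+0-1=1
Step 6: prey: 2+0-0=2; pred: 1+0-0=1
Steps 7-15: state stable at prey=2, pred=1 (no change)
No extinction within 15 steps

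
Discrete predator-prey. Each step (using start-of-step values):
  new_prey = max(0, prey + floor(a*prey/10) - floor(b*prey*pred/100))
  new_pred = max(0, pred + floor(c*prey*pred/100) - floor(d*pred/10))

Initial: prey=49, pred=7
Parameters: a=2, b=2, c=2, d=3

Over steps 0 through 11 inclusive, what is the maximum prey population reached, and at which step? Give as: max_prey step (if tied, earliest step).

Answer: 52 1

Derivation:
Step 1: prey: 49+9-6=52; pred: 7+6-2=11
Step 2: prey: 52+10-11=51; pred: 11+11-3=19
Step 3: prey: 51+10-19=42; pred: 19+19-5=33
Step 4: prey: 42+8-27=23; pred: 33+27-9=51
Step 5: prey: 23+4-23=4; pred: 51+23-15=59
Step 6: prey: 4+0-4=0; pred: 59+4-17=46
Step 7: prey: 0+0-0=0; pred: 46+0-13=33
Step 8: prey: 0+0-0=0; pred: 33+0-9=24
Step 9: prey: 0+0-0=0; pred: 24+0-7=17
Step 10: prey: 0+0-0=0; pred: 17+0-5=12
Step 11: prey: 0+0-0=0; pred: 12+0-3=9
Max prey = 52 at step 1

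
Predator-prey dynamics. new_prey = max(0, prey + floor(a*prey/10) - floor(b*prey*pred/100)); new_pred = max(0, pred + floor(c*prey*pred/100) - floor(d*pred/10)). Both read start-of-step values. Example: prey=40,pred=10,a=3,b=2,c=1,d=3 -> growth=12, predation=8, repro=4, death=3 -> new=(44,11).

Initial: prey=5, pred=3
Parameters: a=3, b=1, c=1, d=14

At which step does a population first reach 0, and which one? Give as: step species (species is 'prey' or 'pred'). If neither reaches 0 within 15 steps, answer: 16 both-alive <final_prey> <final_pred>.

Step 1: prey: 5+1-0=6; pred: 3+0-4=0
First extinction: pred at step 1

Answer: 1 pred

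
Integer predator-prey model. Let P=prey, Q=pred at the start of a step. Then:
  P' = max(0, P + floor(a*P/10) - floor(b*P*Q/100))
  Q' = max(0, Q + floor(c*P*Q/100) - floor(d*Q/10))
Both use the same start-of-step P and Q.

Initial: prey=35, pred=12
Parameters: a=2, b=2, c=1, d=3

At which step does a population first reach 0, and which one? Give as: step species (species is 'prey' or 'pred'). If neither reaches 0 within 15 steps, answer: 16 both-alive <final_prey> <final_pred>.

Answer: 16 both-alive 23 6

Derivation:
Step 1: prey: 35+7-8=34; pred: 12+4-3=13
Step 2: prey: 34+6-8=32; pred: 13+4-3=14
Step 3: prey: 32+6-8=30; pred: 14+4-4=14
Step 4: prey: 30+6-8=28; pred: 14+4-4=14
Step 5: prey: 28+5-7=26; pred: 14+3-4=13
Step 6: prey: 26+5-6=25; pred: 13+3-3=13
Step 7: prey: 25+5-6=24; pred: 13+3-3=13
Step 8: prey: 24+4-6=22; pred: 13+3-3=13
Step 9: prey: 22+4-5=21; pred: 13+2-3=12
Step 10: prey: 21+4-5=20; pred: 12+2-3=11
Step 11: prey: 20+4-4=20; pred: 11+2-3=10
Step 12: prey: 20+4-4=20; pred: 10+2-3=9
Step 13: prey: 20+4-3=21; pred: 9+1-2=8
Step 14: prey: 21+4-3=22; pred: 8+1-2=7
Step 15: prey: 22+4-3=23; pred: 7+1-2=6
No extinction within 15 steps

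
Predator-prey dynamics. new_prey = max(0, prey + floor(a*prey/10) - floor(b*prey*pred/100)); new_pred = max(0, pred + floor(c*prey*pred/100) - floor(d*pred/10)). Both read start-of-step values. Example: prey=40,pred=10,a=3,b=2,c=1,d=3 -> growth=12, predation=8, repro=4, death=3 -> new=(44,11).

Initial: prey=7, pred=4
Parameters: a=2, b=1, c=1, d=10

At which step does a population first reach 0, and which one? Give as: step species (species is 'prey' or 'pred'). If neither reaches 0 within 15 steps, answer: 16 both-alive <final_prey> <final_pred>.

Answer: 1 pred

Derivation:
Step 1: prey: 7+1-0=8; pred: 4+0-4=0
First extinction: pred at step 1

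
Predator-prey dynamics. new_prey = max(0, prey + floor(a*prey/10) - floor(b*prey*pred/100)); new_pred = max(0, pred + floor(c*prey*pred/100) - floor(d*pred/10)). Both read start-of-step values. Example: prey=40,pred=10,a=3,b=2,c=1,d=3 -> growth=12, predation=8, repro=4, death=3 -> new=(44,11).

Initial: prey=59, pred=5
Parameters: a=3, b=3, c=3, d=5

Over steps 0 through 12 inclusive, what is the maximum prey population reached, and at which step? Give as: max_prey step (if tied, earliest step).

Answer: 68 1

Derivation:
Step 1: prey: 59+17-8=68; pred: 5+8-2=11
Step 2: prey: 68+20-22=66; pred: 11+22-5=28
Step 3: prey: 66+19-55=30; pred: 28+55-14=69
Step 4: prey: 30+9-62=0; pred: 69+62-34=97
Step 5: prey: 0+0-0=0; pred: 97+0-48=49
Step 6: prey: 0+0-0=0; pred: 49+0-24=25
Step 7: prey: 0+0-0=0; pred: 25+0-12=13
Step 8: prey: 0+0-0=0; pred: 13+0-6=7
Step 9: prey: 0+0-0=0; pred: 7+0-3=4
Step 10: prey: 0+0-0=0; pred: 4+0-2=2
Step 11: prey: 0+0-0=0; pred: 2+0-1=1
Step 12: prey: 0+0-0=0; pred: 1+0-0=1
Max prey = 68 at step 1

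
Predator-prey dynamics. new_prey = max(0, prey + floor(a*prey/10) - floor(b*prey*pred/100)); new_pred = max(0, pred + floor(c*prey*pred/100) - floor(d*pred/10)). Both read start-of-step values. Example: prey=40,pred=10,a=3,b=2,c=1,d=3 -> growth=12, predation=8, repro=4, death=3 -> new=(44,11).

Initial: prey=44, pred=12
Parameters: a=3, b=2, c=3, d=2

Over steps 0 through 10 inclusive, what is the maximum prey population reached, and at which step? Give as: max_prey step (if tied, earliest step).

Step 1: prey: 44+13-10=47; pred: 12+15-2=25
Step 2: prey: 47+14-23=38; pred: 25+35-5=55
Step 3: prey: 38+11-41=8; pred: 55+62-11=106
Step 4: prey: 8+2-16=0; pred: 106+25-21=110
Step 5: prey: 0+0-0=0; pred: 110+0-22=88
Step 6: prey: 0+0-0=0; pred: 88+0-17=71
Step 7: prey: 0+0-0=0; pred: 71+0-14=57
Step 8: prey: 0+0-0=0; pred: 57+0-11=46
Step 9: prey: 0+0-0=0; pred: 46+0-9=37
Step 10: prey: 0+0-0=0; pred: 37+0-7=30
Max prey = 47 at step 1

Answer: 47 1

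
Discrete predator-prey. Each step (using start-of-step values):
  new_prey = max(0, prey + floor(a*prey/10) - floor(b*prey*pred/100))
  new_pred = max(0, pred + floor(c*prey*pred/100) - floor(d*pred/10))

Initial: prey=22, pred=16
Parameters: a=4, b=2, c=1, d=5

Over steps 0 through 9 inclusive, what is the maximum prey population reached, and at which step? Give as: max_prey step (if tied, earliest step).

Answer: 171 9

Derivation:
Step 1: prey: 22+8-7=23; pred: 16+3-8=11
Step 2: prey: 23+9-5=27; pred: 11+2-5=8
Step 3: prey: 27+10-4=33; pred: 8+2-4=6
Step 4: prey: 33+13-3=43; pred: 6+1-3=4
Step 5: prey: 43+17-3=57; pred: 4+1-2=3
Step 6: prey: 57+22-3=76; pred: 3+1-1=3
Step 7: prey: 76+30-4=102; pred: 3+2-1=4
Step 8: prey: 102+40-8=134; pred: 4+4-2=6
Step 9: prey: 134+53-16=171; pred: 6+8-3=11
Max prey = 171 at step 9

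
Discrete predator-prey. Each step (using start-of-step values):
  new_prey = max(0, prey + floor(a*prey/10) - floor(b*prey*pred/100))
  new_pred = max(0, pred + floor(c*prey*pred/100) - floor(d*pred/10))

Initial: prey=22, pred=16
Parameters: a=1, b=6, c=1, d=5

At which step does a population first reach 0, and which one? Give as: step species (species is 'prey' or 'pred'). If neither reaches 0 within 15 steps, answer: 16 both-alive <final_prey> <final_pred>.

Answer: 16 both-alive 2 1

Derivation:
Step 1: prey: 22+2-21=3; pred: 16+3-8=11
Step 2: prey: 3+0-1=2; pred: 11+0-5=6
Step 3: prey: 2+0-0=2; pred: 6+0-3=3
Step 4: prey: 2+0-0=2; pred: 3+0-1=2
Step 5: prey: 2+0-0=2; pred: 2+0-1=1
Step 6: prey: 2+0-0=2; pred: 1+0-0=1
Steps 7-15: state stable at prey=2, pred=1 (no change)
No extinction within 15 steps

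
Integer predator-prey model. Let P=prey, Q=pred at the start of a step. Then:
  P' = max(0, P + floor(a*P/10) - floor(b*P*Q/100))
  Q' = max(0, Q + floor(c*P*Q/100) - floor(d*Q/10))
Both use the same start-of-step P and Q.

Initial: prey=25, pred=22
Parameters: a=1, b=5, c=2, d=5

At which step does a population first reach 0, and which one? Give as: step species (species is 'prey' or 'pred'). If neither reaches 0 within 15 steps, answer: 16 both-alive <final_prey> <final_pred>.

Answer: 1 prey

Derivation:
Step 1: prey: 25+2-27=0; pred: 22+11-11=22
First extinction: prey at step 1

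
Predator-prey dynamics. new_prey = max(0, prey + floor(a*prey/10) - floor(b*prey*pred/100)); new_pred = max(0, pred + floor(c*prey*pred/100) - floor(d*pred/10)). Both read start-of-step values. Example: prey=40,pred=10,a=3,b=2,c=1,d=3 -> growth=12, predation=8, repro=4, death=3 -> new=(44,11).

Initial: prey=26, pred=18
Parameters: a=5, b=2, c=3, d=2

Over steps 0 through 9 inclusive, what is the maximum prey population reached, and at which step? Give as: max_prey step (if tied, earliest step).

Step 1: prey: 26+13-9=30; pred: 18+14-3=29
Step 2: prey: 30+15-17=28; pred: 29+26-5=50
Step 3: prey: 28+14-28=14; pred: 50+42-10=82
Step 4: prey: 14+7-22=0; pred: 82+34-16=100
Step 5: prey: 0+0-0=0; pred: 100+0-20=80
Step 6: prey: 0+0-0=0; pred: 80+0-16=64
Step 7: prey: 0+0-0=0; pred: 64+0-12=52
Step 8: prey: 0+0-0=0; pred: 52+0-10=42
Step 9: prey: 0+0-0=0; pred: 42+0-8=34
Max prey = 30 at step 1

Answer: 30 1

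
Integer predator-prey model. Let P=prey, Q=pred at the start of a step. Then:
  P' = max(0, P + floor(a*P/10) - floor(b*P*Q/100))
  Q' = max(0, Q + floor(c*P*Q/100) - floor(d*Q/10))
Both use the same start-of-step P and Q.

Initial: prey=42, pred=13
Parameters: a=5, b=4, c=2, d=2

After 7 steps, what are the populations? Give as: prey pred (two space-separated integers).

Step 1: prey: 42+21-21=42; pred: 13+10-2=21
Step 2: prey: 42+21-35=28; pred: 21+17-4=34
Step 3: prey: 28+14-38=4; pred: 34+19-6=47
Step 4: prey: 4+2-7=0; pred: 47+3-9=41
Step 5: prey: 0+0-0=0; pred: 41+0-8=33
Step 6: prey: 0+0-0=0; pred: 33+0-6=27
Step 7: prey: 0+0-0=0; pred: 27+0-5=22

Answer: 0 22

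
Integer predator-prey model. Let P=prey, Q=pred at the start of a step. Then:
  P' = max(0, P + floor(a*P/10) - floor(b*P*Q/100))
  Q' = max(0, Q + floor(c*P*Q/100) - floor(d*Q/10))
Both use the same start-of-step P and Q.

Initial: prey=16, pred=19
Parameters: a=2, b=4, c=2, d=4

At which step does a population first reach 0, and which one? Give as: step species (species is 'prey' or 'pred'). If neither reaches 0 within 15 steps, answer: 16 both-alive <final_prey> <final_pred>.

Step 1: prey: 16+3-12=7; pred: 19+6-7=18
Step 2: prey: 7+1-5=3; pred: 18+2-7=13
Step 3: prey: 3+0-1=2; pred: 13+0-5=8
Step 4: prey: 2+0-0=2; pred: 8+0-3=5
Step 5: prey: 2+0-0=2; pred: 5+0-2=3
Step 6: prey: 2+0-0=2; pred: 3+0-1=2
Step 7: prey: 2+0-0=2; pred: 2+0-0=2
Steps 8-15: state stable at prey=2, pred=2 (no change)
No extinction within 15 steps

Answer: 16 both-alive 2 2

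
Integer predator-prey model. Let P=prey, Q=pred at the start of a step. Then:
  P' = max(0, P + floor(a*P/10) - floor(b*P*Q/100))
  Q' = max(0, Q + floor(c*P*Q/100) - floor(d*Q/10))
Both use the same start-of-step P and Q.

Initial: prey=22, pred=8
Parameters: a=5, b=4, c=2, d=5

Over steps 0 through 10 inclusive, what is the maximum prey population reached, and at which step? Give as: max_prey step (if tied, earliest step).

Answer: 53 5

Derivation:
Step 1: prey: 22+11-7=26; pred: 8+3-4=7
Step 2: prey: 26+13-7=32; pred: 7+3-3=7
Step 3: prey: 32+16-8=40; pred: 7+4-3=8
Step 4: prey: 40+20-12=48; pred: 8+6-4=10
Step 5: prey: 48+24-19=53; pred: 10+9-5=14
Step 6: prey: 53+26-29=50; pred: 14+14-7=21
Step 7: prey: 50+25-42=33; pred: 21+21-10=32
Step 8: prey: 33+16-42=7; pred: 32+21-16=37
Step 9: prey: 7+3-10=0; pred: 37+5-18=24
Step 10: prey: 0+0-0=0; pred: 24+0-12=12
Max prey = 53 at step 5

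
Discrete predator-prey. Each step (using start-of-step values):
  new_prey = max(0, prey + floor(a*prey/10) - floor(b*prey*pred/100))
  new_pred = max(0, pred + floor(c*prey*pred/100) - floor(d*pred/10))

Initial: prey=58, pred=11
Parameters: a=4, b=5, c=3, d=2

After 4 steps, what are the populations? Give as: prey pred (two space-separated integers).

Answer: 0 42

Derivation:
Step 1: prey: 58+23-31=50; pred: 11+19-2=28
Step 2: prey: 50+20-70=0; pred: 28+42-5=65
Step 3: prey: 0+0-0=0; pred: 65+0-13=52
Step 4: prey: 0+0-0=0; pred: 52+0-10=42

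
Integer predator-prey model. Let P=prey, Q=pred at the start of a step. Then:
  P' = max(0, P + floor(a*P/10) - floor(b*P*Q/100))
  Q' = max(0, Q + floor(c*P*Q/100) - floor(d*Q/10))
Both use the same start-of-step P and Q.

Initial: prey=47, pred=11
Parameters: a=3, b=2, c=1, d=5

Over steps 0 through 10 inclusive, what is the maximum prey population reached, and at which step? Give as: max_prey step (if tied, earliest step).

Answer: 64 5

Derivation:
Step 1: prey: 47+14-10=51; pred: 11+5-5=11
Step 2: prey: 51+15-11=55; pred: 11+5-5=11
Step 3: prey: 55+16-12=59; pred: 11+6-5=12
Step 4: prey: 59+17-14=62; pred: 12+7-6=13
Step 5: prey: 62+18-16=64; pred: 13+8-6=15
Step 6: prey: 64+19-19=64; pred: 15+9-7=17
Step 7: prey: 64+19-21=62; pred: 17+10-8=19
Step 8: prey: 62+18-23=57; pred: 19+11-9=21
Step 9: prey: 57+17-23=51; pred: 21+11-10=22
Step 10: prey: 51+15-22=44; pred: 22+11-11=22
Max prey = 64 at step 5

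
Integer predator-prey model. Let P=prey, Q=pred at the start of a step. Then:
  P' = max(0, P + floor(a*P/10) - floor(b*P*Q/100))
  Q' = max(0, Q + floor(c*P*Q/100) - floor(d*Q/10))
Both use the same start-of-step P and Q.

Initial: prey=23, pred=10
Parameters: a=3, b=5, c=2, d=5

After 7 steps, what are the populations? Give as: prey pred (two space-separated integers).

Step 1: prey: 23+6-11=18; pred: 10+4-5=9
Step 2: prey: 18+5-8=15; pred: 9+3-4=8
Step 3: prey: 15+4-6=13; pred: 8+2-4=6
Step 4: prey: 13+3-3=13; pred: 6+1-3=4
Step 5: prey: 13+3-2=14; pred: 4+1-2=3
Step 6: prey: 14+4-2=16; pred: 3+0-1=2
Step 7: prey: 16+4-1=19; pred: 2+0-1=1

Answer: 19 1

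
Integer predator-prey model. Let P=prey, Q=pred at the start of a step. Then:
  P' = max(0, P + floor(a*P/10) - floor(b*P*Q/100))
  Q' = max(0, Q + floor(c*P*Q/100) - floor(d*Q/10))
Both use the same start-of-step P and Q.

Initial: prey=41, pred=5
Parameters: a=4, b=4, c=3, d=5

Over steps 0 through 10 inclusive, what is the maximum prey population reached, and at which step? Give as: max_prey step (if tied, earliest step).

Answer: 51 2

Derivation:
Step 1: prey: 41+16-8=49; pred: 5+6-2=9
Step 2: prey: 49+19-17=51; pred: 9+13-4=18
Step 3: prey: 51+20-36=35; pred: 18+27-9=36
Step 4: prey: 35+14-50=0; pred: 36+37-18=55
Step 5: prey: 0+0-0=0; pred: 55+0-27=28
Step 6: prey: 0+0-0=0; pred: 28+0-14=14
Step 7: prey: 0+0-0=0; pred: 14+0-7=7
Step 8: prey: 0+0-0=0; pred: 7+0-3=4
Step 9: prey: 0+0-0=0; pred: 4+0-2=2
Step 10: prey: 0+0-0=0; pred: 2+0-1=1
Max prey = 51 at step 2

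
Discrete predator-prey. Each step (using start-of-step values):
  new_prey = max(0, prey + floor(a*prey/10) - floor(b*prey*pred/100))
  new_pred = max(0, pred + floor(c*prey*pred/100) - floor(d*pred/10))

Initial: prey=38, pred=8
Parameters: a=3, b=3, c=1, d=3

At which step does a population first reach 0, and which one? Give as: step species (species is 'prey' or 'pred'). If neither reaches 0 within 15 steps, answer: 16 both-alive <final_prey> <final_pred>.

Step 1: prey: 38+11-9=40; pred: 8+3-2=9
Step 2: prey: 40+12-10=42; pred: 9+3-2=10
Step 3: prey: 42+12-12=42; pred: 10+4-3=11
Step 4: prey: 42+12-13=41; pred: 11+4-3=12
Step 5: prey: 41+12-14=39; pred: 12+4-3=13
Step 6: prey: 39+11-15=35; pred: 13+5-3=15
Step 7: prey: 35+10-15=30; pred: 15+5-4=16
Step 8: prey: 30+9-14=25; pred: 16+4-4=16
Step 9: prey: 25+7-12=20; pred: 16+4-4=16
Step 10: prey: 20+6-9=17; pred: 16+3-4=15
Step 11: prey: 17+5-7=15; pred: 15+2-4=13
Step 12: prey: 15+4-5=14; pred: 13+1-3=11
Step 13: prey: 14+4-4=14; pred: 11+1-3=9
Step 14: prey: 14+4-3=15; pred: 9+1-2=8
Step 15: prey: 15+4-3=16; pred: 8+1-2=7
No extinction within 15 steps

Answer: 16 both-alive 16 7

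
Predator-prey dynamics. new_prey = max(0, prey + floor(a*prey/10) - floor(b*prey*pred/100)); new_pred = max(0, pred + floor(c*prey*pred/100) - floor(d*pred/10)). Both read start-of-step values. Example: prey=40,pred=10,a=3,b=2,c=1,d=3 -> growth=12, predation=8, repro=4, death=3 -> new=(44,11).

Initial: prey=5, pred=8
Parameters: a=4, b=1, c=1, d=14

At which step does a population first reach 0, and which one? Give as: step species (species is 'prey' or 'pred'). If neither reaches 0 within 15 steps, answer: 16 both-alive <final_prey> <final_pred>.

Step 1: prey: 5+2-0=7; pred: 8+0-11=0
First extinction: pred at step 1

Answer: 1 pred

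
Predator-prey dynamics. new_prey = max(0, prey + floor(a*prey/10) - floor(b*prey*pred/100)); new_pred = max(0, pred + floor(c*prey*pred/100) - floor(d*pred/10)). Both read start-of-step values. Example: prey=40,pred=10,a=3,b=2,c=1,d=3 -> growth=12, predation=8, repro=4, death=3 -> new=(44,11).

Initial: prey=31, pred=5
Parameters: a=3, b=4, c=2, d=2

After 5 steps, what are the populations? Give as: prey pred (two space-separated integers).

Answer: 10 26

Derivation:
Step 1: prey: 31+9-6=34; pred: 5+3-1=7
Step 2: prey: 34+10-9=35; pred: 7+4-1=10
Step 3: prey: 35+10-14=31; pred: 10+7-2=15
Step 4: prey: 31+9-18=22; pred: 15+9-3=21
Step 5: prey: 22+6-18=10; pred: 21+9-4=26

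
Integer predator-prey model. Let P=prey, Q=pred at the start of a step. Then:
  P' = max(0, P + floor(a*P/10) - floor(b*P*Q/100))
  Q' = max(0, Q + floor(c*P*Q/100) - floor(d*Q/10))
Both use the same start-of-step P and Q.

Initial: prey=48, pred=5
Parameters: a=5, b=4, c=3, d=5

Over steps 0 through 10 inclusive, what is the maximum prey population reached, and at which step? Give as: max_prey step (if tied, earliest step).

Answer: 69 2

Derivation:
Step 1: prey: 48+24-9=63; pred: 5+7-2=10
Step 2: prey: 63+31-25=69; pred: 10+18-5=23
Step 3: prey: 69+34-63=40; pred: 23+47-11=59
Step 4: prey: 40+20-94=0; pred: 59+70-29=100
Step 5: prey: 0+0-0=0; pred: 100+0-50=50
Step 6: prey: 0+0-0=0; pred: 50+0-25=25
Step 7: prey: 0+0-0=0; pred: 25+0-12=13
Step 8: prey: 0+0-0=0; pred: 13+0-6=7
Step 9: prey: 0+0-0=0; pred: 7+0-3=4
Step 10: prey: 0+0-0=0; pred: 4+0-2=2
Max prey = 69 at step 2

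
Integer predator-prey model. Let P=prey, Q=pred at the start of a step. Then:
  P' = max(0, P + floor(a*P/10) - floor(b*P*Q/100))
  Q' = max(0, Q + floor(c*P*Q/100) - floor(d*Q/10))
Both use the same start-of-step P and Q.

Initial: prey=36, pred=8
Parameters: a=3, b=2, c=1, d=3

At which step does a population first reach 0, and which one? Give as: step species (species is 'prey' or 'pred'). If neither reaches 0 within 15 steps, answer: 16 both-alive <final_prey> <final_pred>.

Step 1: prey: 36+10-5=41; pred: 8+2-2=8
Step 2: prey: 41+12-6=47; pred: 8+3-2=9
Step 3: prey: 47+14-8=53; pred: 9+4-2=11
Step 4: prey: 53+15-11=57; pred: 11+5-3=13
Step 5: prey: 57+17-14=60; pred: 13+7-3=17
Step 6: prey: 60+18-20=58; pred: 17+10-5=22
Step 7: prey: 58+17-25=50; pred: 22+12-6=28
Step 8: prey: 50+15-28=37; pred: 28+14-8=34
Step 9: prey: 37+11-25=23; pred: 34+12-10=36
Step 10: prey: 23+6-16=13; pred: 36+8-10=34
Step 11: prey: 13+3-8=8; pred: 34+4-10=28
Step 12: prey: 8+2-4=6; pred: 28+2-8=22
Step 13: prey: 6+1-2=5; pred: 22+1-6=17
Step 14: prey: 5+1-1=5; pred: 17+0-5=12
Step 15: prey: 5+1-1=5; pred: 12+0-3=9
No extinction within 15 steps

Answer: 16 both-alive 5 9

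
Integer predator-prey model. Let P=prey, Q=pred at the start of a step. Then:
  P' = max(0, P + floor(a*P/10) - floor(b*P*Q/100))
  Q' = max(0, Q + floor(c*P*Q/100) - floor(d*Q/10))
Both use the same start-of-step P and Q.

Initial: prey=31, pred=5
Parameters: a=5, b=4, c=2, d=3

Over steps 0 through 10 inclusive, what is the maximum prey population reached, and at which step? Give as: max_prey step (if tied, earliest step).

Step 1: prey: 31+15-6=40; pred: 5+3-1=7
Step 2: prey: 40+20-11=49; pred: 7+5-2=10
Step 3: prey: 49+24-19=54; pred: 10+9-3=16
Step 4: prey: 54+27-34=47; pred: 16+17-4=29
Step 5: prey: 47+23-54=16; pred: 29+27-8=48
Step 6: prey: 16+8-30=0; pred: 48+15-14=49
Step 7: prey: 0+0-0=0; pred: 49+0-14=35
Step 8: prey: 0+0-0=0; pred: 35+0-10=25
Step 9: prey: 0+0-0=0; pred: 25+0-7=18
Step 10: prey: 0+0-0=0; pred: 18+0-5=13
Max prey = 54 at step 3

Answer: 54 3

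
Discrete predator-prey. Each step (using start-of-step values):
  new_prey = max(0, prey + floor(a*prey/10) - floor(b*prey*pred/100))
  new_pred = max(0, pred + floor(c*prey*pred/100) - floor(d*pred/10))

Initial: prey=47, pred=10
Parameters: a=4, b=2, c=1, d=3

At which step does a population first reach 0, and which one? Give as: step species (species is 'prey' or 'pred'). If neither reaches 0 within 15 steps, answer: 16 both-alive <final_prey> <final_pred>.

Step 1: prey: 47+18-9=56; pred: 10+4-3=11
Step 2: prey: 56+22-12=66; pred: 11+6-3=14
Step 3: prey: 66+26-18=74; pred: 14+9-4=19
Step 4: prey: 74+29-28=75; pred: 19+14-5=28
Step 5: prey: 75+30-42=63; pred: 28+21-8=41
Step 6: prey: 63+25-51=37; pred: 41+25-12=54
Step 7: prey: 37+14-39=12; pred: 54+19-16=57
Step 8: prey: 12+4-13=3; pred: 57+6-17=46
Step 9: prey: 3+1-2=2; pred: 46+1-13=34
Step 10: prey: 2+0-1=1; pred: 34+0-10=24
Step 11: prey: 1+0-0=1; pred: 24+0-7=17
Step 12: prey: 1+0-0=1; pred: 17+0-5=12
Step 13: prey: 1+0-0=1; pred: 12+0-3=9
Step 14: prey: 1+0-0=1; pred: 9+0-2=7
Step 15: prey: 1+0-0=1; pred: 7+0-2=5
No extinction within 15 steps

Answer: 16 both-alive 1 5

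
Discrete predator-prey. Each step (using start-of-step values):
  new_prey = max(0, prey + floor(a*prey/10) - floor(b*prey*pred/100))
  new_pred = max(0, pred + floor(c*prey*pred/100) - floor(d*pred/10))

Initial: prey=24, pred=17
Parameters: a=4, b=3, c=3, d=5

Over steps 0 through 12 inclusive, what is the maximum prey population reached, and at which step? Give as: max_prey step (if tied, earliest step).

Step 1: prey: 24+9-12=21; pred: 17+12-8=21
Step 2: prey: 21+8-13=16; pred: 21+13-10=24
Step 3: prey: 16+6-11=11; pred: 24+11-12=23
Step 4: prey: 11+4-7=8; pred: 23+7-11=19
Step 5: prey: 8+3-4=7; pred: 19+4-9=14
Step 6: prey: 7+2-2=7; pred: 14+2-7=9
Step 7: prey: 7+2-1=8; pred: 9+1-4=6
Step 8: prey: 8+3-1=10; pred: 6+1-3=4
Step 9: prey: 10+4-1=13; pred: 4+1-2=3
Step 10: prey: 13+5-1=17; pred: 3+1-1=3
Step 11: prey: 17+6-1=22; pred: 3+1-1=3
Step 12: prey: 22+8-1=29; pred: 3+1-1=3
Max prey = 29 at step 12

Answer: 29 12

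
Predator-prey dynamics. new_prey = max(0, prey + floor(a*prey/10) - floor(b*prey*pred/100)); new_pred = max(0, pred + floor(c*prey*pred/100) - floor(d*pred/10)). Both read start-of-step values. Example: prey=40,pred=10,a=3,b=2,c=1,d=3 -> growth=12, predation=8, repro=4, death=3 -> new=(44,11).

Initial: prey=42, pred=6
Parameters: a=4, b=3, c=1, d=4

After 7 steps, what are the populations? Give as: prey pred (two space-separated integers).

Step 1: prey: 42+16-7=51; pred: 6+2-2=6
Step 2: prey: 51+20-9=62; pred: 6+3-2=7
Step 3: prey: 62+24-13=73; pred: 7+4-2=9
Step 4: prey: 73+29-19=83; pred: 9+6-3=12
Step 5: prey: 83+33-29=87; pred: 12+9-4=17
Step 6: prey: 87+34-44=77; pred: 17+14-6=25
Step 7: prey: 77+30-57=50; pred: 25+19-10=34

Answer: 50 34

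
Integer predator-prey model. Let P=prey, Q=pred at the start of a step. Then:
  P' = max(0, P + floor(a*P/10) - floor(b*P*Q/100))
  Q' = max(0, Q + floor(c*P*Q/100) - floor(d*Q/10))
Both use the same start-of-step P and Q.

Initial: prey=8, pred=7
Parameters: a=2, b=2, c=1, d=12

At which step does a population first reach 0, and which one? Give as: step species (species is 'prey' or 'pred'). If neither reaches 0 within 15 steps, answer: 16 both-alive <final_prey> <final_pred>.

Answer: 1 pred

Derivation:
Step 1: prey: 8+1-1=8; pred: 7+0-8=0
First extinction: pred at step 1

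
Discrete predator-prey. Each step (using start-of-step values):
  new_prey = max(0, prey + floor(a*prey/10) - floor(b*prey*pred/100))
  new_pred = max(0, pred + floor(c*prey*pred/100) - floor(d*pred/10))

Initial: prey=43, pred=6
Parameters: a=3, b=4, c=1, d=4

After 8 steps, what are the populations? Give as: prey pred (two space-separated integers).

Answer: 46 11

Derivation:
Step 1: prey: 43+12-10=45; pred: 6+2-2=6
Step 2: prey: 45+13-10=48; pred: 6+2-2=6
Step 3: prey: 48+14-11=51; pred: 6+2-2=6
Step 4: prey: 51+15-12=54; pred: 6+3-2=7
Step 5: prey: 54+16-15=55; pred: 7+3-2=8
Step 6: prey: 55+16-17=54; pred: 8+4-3=9
Step 7: prey: 54+16-19=51; pred: 9+4-3=10
Step 8: prey: 51+15-20=46; pred: 10+5-4=11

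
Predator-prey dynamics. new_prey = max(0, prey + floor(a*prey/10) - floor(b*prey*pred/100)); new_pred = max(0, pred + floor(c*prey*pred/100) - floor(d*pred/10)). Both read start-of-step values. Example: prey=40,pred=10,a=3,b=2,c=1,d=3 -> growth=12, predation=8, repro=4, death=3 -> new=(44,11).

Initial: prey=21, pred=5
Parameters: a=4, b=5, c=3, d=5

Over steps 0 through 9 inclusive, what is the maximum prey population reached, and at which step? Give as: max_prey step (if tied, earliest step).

Answer: 27 3

Derivation:
Step 1: prey: 21+8-5=24; pred: 5+3-2=6
Step 2: prey: 24+9-7=26; pred: 6+4-3=7
Step 3: prey: 26+10-9=27; pred: 7+5-3=9
Step 4: prey: 27+10-12=25; pred: 9+7-4=12
Step 5: prey: 25+10-15=20; pred: 12+9-6=15
Step 6: prey: 20+8-15=13; pred: 15+9-7=17
Step 7: prey: 13+5-11=7; pred: 17+6-8=15
Step 8: prey: 7+2-5=4; pred: 15+3-7=11
Step 9: prey: 4+1-2=3; pred: 11+1-5=7
Max prey = 27 at step 3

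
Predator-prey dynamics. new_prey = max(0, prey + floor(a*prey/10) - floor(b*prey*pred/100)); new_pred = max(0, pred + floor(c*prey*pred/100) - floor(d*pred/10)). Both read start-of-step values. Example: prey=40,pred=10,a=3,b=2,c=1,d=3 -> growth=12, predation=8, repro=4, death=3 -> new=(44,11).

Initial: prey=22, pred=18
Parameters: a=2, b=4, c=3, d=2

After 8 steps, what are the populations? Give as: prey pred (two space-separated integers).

Step 1: prey: 22+4-15=11; pred: 18+11-3=26
Step 2: prey: 11+2-11=2; pred: 26+8-5=29
Step 3: prey: 2+0-2=0; pred: 29+1-5=25
Step 4: prey: 0+0-0=0; pred: 25+0-5=20
Step 5: prey: 0+0-0=0; pred: 20+0-4=16
Step 6: prey: 0+0-0=0; pred: 16+0-3=13
Step 7: prey: 0+0-0=0; pred: 13+0-2=11
Step 8: prey: 0+0-0=0; pred: 11+0-2=9

Answer: 0 9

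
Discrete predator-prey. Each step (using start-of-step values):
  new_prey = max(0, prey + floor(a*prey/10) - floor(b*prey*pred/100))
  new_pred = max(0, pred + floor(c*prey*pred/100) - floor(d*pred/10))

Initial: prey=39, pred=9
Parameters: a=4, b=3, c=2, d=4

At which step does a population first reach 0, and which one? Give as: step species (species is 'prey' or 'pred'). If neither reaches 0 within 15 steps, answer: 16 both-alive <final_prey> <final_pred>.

Answer: 16 both-alive 1 2

Derivation:
Step 1: prey: 39+15-10=44; pred: 9+7-3=13
Step 2: prey: 44+17-17=44; pred: 13+11-5=19
Step 3: prey: 44+17-25=36; pred: 19+16-7=28
Step 4: prey: 36+14-30=20; pred: 28+20-11=37
Step 5: prey: 20+8-22=6; pred: 37+14-14=37
Step 6: prey: 6+2-6=2; pred: 37+4-14=27
Step 7: prey: 2+0-1=1; pred: 27+1-10=18
Step 8: prey: 1+0-0=1; pred: 18+0-7=11
Step 9: prey: 1+0-0=1; pred: 11+0-4=7
Step 10: prey: 1+0-0=1; pred: 7+0-2=5
Step 11: prey: 1+0-0=1; pred: 5+0-2=3
Step 12: prey: 1+0-0=1; pred: 3+0-1=2
Step 13: prey: 1+0-0=1; pred: 2+0-0=2
Steps 14-15: state stable at prey=1, pred=2 (no change)
No extinction within 15 steps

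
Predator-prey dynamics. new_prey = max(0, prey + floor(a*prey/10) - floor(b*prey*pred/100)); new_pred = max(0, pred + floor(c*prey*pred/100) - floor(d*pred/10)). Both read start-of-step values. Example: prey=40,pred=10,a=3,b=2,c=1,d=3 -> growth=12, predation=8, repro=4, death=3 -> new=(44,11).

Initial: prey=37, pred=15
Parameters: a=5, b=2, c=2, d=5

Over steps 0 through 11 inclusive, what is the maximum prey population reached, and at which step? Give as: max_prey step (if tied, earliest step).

Step 1: prey: 37+18-11=44; pred: 15+11-7=19
Step 2: prey: 44+22-16=50; pred: 19+16-9=26
Step 3: prey: 50+25-26=49; pred: 26+26-13=39
Step 4: prey: 49+24-38=35; pred: 39+38-19=58
Step 5: prey: 35+17-40=12; pred: 58+40-29=69
Step 6: prey: 12+6-16=2; pred: 69+16-34=51
Step 7: prey: 2+1-2=1; pred: 51+2-25=28
Step 8: prey: 1+0-0=1; pred: 28+0-14=14
Step 9: prey: 1+0-0=1; pred: 14+0-7=7
Step 10: prey: 1+0-0=1; pred: 7+0-3=4
Step 11: prey: 1+0-0=1; pred: 4+0-2=2
Max prey = 50 at step 2

Answer: 50 2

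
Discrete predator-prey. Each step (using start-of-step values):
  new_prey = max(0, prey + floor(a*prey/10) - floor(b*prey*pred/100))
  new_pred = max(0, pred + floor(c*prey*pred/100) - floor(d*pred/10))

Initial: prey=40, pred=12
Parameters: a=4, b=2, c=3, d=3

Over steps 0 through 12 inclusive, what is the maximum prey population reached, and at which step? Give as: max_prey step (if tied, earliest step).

Answer: 47 1

Derivation:
Step 1: prey: 40+16-9=47; pred: 12+14-3=23
Step 2: prey: 47+18-21=44; pred: 23+32-6=49
Step 3: prey: 44+17-43=18; pred: 49+64-14=99
Step 4: prey: 18+7-35=0; pred: 99+53-29=123
Step 5: prey: 0+0-0=0; pred: 123+0-36=87
Step 6: prey: 0+0-0=0; pred: 87+0-26=61
Step 7: prey: 0+0-0=0; pred: 61+0-18=43
Step 8: prey: 0+0-0=0; pred: 43+0-12=31
Step 9: prey: 0+0-0=0; pred: 31+0-9=22
Step 10: prey: 0+0-0=0; pred: 22+0-6=16
Step 11: prey: 0+0-0=0; pred: 16+0-4=12
Step 12: prey: 0+0-0=0; pred: 12+0-3=9
Max prey = 47 at step 1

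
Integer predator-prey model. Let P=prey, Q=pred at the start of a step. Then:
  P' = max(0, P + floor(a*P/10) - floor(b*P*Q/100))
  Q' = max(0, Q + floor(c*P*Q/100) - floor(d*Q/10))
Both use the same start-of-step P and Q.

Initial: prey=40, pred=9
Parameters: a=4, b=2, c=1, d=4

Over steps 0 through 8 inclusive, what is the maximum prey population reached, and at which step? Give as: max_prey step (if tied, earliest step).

Answer: 90 5

Derivation:
Step 1: prey: 40+16-7=49; pred: 9+3-3=9
Step 2: prey: 49+19-8=60; pred: 9+4-3=10
Step 3: prey: 60+24-12=72; pred: 10+6-4=12
Step 4: prey: 72+28-17=83; pred: 12+8-4=16
Step 5: prey: 83+33-26=90; pred: 16+13-6=23
Step 6: prey: 90+36-41=85; pred: 23+20-9=34
Step 7: prey: 85+34-57=62; pred: 34+28-13=49
Step 8: prey: 62+24-60=26; pred: 49+30-19=60
Max prey = 90 at step 5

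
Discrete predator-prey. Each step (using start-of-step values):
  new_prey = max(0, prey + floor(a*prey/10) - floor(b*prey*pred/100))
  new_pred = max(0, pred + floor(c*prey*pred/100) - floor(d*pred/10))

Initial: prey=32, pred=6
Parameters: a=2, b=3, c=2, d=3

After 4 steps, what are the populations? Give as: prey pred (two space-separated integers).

Step 1: prey: 32+6-5=33; pred: 6+3-1=8
Step 2: prey: 33+6-7=32; pred: 8+5-2=11
Step 3: prey: 32+6-10=28; pred: 11+7-3=15
Step 4: prey: 28+5-12=21; pred: 15+8-4=19

Answer: 21 19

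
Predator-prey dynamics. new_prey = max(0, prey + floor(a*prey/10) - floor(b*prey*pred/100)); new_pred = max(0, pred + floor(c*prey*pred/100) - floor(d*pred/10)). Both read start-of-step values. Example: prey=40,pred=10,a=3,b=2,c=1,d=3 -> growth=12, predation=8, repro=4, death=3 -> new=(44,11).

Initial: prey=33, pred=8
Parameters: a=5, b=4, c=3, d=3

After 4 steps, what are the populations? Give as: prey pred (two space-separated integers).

Step 1: prey: 33+16-10=39; pred: 8+7-2=13
Step 2: prey: 39+19-20=38; pred: 13+15-3=25
Step 3: prey: 38+19-38=19; pred: 25+28-7=46
Step 4: prey: 19+9-34=0; pred: 46+26-13=59

Answer: 0 59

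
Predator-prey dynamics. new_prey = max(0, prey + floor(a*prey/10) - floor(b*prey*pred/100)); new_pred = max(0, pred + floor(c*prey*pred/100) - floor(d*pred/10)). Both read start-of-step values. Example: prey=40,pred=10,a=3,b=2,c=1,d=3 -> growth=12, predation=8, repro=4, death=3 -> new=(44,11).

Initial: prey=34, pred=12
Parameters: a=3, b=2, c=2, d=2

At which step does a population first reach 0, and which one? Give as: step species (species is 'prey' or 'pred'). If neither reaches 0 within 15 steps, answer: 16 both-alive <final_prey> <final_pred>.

Answer: 6 prey

Derivation:
Step 1: prey: 34+10-8=36; pred: 12+8-2=18
Step 2: prey: 36+10-12=34; pred: 18+12-3=27
Step 3: prey: 34+10-18=26; pred: 27+18-5=40
Step 4: prey: 26+7-20=13; pred: 40+20-8=52
Step 5: prey: 13+3-13=3; pred: 52+13-10=55
Step 6: prey: 3+0-3=0; pred: 55+3-11=47
First extinction: prey at step 6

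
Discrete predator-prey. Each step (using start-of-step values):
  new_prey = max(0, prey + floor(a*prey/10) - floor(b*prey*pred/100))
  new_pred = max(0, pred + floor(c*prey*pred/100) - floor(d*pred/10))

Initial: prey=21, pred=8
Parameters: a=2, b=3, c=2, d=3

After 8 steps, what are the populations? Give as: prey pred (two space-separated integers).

Answer: 11 8

Derivation:
Step 1: prey: 21+4-5=20; pred: 8+3-2=9
Step 2: prey: 20+4-5=19; pred: 9+3-2=10
Step 3: prey: 19+3-5=17; pred: 10+3-3=10
Step 4: prey: 17+3-5=15; pred: 10+3-3=10
Step 5: prey: 15+3-4=14; pred: 10+3-3=10
Step 6: prey: 14+2-4=12; pred: 10+2-3=9
Step 7: prey: 12+2-3=11; pred: 9+2-2=9
Step 8: prey: 11+2-2=11; pred: 9+1-2=8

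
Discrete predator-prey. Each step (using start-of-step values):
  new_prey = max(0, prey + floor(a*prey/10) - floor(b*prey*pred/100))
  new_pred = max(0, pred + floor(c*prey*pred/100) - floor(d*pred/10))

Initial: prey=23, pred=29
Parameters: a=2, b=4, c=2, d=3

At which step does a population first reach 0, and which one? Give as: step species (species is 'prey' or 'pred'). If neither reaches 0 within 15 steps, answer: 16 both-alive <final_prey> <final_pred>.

Step 1: prey: 23+4-26=1; pred: 29+13-8=34
Step 2: prey: 1+0-1=0; pred: 34+0-10=24
First extinction: prey at step 2

Answer: 2 prey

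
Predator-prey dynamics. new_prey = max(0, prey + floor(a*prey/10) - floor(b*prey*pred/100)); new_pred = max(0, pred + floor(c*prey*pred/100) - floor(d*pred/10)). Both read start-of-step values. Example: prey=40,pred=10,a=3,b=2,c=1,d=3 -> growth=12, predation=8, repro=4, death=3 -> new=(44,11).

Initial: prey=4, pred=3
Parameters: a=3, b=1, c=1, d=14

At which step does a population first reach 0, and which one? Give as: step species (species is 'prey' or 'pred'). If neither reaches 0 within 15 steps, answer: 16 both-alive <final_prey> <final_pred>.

Answer: 1 pred

Derivation:
Step 1: prey: 4+1-0=5; pred: 3+0-4=0
First extinction: pred at step 1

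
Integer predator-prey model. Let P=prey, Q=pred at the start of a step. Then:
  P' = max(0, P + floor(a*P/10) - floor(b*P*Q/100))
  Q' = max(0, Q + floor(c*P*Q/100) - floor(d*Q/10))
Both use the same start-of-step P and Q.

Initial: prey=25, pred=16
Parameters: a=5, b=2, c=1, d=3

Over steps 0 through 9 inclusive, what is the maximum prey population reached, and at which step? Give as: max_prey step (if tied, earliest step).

Answer: 59 6

Derivation:
Step 1: prey: 25+12-8=29; pred: 16+4-4=16
Step 2: prey: 29+14-9=34; pred: 16+4-4=16
Step 3: prey: 34+17-10=41; pred: 16+5-4=17
Step 4: prey: 41+20-13=48; pred: 17+6-5=18
Step 5: prey: 48+24-17=55; pred: 18+8-5=21
Step 6: prey: 55+27-23=59; pred: 21+11-6=26
Step 7: prey: 59+29-30=58; pred: 26+15-7=34
Step 8: prey: 58+29-39=48; pred: 34+19-10=43
Step 9: prey: 48+24-41=31; pred: 43+20-12=51
Max prey = 59 at step 6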